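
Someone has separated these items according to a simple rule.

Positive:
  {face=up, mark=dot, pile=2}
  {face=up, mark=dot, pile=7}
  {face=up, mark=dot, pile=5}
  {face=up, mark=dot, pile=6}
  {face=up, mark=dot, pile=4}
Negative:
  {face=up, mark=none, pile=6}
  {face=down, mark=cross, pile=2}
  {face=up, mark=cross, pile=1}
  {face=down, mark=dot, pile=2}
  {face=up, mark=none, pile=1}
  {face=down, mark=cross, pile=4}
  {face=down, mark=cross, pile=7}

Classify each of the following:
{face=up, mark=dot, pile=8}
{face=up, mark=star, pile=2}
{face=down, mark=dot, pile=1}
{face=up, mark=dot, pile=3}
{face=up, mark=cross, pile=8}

The distinguishing property — face is up AND mark is dot — holds for all the 'Positive' cases and none of the 'Negative' cases.
Positive: {face=up, mark=dot, pile=8}, since face is up, mark is dot.
Negative: {face=up, mark=star, pile=2}, since face is up, mark is star.
Negative: {face=down, mark=dot, pile=1}, since face is down, mark is dot.
Positive: {face=up, mark=dot, pile=3}, since face is up, mark is dot.
Negative: {face=up, mark=cross, pile=8}, since face is up, mark is cross.

Positive, Negative, Negative, Positive, Negative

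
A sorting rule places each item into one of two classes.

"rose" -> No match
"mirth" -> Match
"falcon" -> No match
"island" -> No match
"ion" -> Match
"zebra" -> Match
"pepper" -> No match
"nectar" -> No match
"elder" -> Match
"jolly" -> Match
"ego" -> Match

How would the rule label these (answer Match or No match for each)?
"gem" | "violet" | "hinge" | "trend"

Looking at the examples, the only property every 'Match' case has and every 'No match' case lacks is: odd length.
Match: "gem", since length 3.
No match: "violet", since length 6.
Match: "hinge", since length 5.
Match: "trend", since length 5.

Match, No match, Match, Match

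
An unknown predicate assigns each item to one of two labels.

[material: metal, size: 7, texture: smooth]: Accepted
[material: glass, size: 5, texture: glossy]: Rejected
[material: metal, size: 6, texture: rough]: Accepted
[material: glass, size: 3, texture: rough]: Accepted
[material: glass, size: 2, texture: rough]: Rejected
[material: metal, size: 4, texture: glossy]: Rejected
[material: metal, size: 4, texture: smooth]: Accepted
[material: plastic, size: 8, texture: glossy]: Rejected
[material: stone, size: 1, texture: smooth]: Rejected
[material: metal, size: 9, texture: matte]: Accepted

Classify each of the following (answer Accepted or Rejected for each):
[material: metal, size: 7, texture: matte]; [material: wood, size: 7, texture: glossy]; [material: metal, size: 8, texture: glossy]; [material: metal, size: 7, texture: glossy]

The classifier is using: texture is not glossy AND size ≥ 3.

Accepted, Rejected, Rejected, Rejected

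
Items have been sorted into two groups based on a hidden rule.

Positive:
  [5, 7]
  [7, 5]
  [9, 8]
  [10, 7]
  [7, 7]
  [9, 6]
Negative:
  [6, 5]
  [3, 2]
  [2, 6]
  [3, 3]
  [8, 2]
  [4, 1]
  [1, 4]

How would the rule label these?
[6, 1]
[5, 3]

Negative, Negative

The simplest hypothesis consistent with all the labels is: sum ≥ 12.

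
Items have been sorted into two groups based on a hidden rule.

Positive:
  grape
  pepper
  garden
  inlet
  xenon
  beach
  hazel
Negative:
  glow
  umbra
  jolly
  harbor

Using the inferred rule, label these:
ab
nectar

Negative, Positive

The pattern is that an item is 'Positive' exactly when: contains 'e'.
ab: no 'e', doesn't match → Negative. nectar: has 'e', qualifies → Positive.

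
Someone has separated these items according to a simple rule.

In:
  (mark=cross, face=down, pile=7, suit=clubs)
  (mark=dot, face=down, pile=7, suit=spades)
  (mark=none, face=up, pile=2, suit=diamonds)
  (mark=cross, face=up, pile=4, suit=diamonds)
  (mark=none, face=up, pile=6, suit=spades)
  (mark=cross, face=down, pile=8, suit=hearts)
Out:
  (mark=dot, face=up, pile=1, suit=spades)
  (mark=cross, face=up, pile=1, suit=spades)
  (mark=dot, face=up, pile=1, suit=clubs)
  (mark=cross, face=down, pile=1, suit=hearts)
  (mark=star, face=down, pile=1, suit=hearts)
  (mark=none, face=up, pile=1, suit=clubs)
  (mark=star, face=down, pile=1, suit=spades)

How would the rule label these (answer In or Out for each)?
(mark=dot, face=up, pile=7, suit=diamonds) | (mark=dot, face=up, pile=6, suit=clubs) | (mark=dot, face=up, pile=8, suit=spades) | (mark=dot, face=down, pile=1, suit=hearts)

In, In, In, Out

'In' ⟺ pile ≥ 2.
(mark=dot, face=up, pile=7, suit=diamonds): pile = 7 — passes, so In.
(mark=dot, face=up, pile=6, suit=clubs): pile = 6 — passes, so In.
(mark=dot, face=up, pile=8, suit=spades): pile = 8 — passes, so In.
(mark=dot, face=down, pile=1, suit=hearts): pile = 1 — does not fit, so Out.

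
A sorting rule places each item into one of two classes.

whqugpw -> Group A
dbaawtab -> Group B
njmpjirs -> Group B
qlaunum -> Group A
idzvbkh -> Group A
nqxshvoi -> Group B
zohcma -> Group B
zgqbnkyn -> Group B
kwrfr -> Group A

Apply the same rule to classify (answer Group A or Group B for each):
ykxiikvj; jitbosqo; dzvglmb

Group B, Group B, Group A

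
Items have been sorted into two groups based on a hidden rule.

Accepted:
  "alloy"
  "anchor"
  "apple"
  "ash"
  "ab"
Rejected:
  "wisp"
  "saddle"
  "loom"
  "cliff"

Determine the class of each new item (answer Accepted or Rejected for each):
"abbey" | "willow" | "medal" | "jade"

Accepted, Rejected, Rejected, Rejected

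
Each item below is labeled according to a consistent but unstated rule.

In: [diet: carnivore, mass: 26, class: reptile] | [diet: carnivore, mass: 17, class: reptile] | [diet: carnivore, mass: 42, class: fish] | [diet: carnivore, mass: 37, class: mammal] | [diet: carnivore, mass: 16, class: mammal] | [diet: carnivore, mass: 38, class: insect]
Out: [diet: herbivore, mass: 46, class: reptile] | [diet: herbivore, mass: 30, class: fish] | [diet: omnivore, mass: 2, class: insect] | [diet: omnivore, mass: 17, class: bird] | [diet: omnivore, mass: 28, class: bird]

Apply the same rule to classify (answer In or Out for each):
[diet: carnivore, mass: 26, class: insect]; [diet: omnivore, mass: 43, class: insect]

In, Out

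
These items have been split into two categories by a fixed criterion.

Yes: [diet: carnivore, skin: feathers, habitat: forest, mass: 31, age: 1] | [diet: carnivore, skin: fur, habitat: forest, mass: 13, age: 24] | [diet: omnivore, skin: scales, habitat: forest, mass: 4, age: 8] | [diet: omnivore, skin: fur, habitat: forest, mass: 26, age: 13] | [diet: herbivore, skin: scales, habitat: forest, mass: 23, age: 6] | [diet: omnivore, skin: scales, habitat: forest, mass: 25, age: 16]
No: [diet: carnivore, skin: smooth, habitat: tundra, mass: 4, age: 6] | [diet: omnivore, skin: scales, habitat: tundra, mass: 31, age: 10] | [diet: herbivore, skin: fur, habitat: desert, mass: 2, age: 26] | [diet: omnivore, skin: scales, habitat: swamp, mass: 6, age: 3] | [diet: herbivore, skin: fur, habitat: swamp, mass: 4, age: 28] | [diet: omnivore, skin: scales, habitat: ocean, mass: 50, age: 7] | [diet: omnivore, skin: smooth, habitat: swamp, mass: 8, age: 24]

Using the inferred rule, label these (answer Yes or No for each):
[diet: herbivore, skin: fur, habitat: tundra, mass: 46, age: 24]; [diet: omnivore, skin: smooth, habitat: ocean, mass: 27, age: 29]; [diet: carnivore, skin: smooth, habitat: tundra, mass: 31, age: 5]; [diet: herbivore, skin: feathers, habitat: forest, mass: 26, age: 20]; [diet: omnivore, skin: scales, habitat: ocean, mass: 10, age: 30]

All 'Yes' examples share one property — habitat is forest — and every 'No' example lacks it.
[diet: herbivore, skin: fur, habitat: tundra, mass: 46, age: 24]: habitat is tundra, does not fit → No. [diet: omnivore, skin: smooth, habitat: ocean, mass: 27, age: 29]: habitat is ocean, does not fit → No. [diet: carnivore, skin: smooth, habitat: tundra, mass: 31, age: 5]: habitat is tundra, does not fit → No. [diet: herbivore, skin: feathers, habitat: forest, mass: 26, age: 20]: habitat is forest, matches → Yes. [diet: omnivore, skin: scales, habitat: ocean, mass: 10, age: 30]: habitat is ocean, does not fit → No.

No, No, No, Yes, No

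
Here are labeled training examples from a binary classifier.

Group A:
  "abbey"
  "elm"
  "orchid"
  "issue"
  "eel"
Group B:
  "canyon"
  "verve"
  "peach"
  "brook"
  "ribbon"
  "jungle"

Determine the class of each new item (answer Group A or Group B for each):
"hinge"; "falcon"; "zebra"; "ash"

Group B, Group B, Group B, Group A

The classifier is using: starts with a vowel.
"hinge": Group B (starts with 'h').
"falcon": Group B (starts with 'f').
"zebra": Group B (starts with 'z').
"ash": Group A (starts with 'a').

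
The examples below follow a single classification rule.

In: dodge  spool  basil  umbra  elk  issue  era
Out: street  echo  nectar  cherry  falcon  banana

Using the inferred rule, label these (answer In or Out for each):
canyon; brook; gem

Out, In, In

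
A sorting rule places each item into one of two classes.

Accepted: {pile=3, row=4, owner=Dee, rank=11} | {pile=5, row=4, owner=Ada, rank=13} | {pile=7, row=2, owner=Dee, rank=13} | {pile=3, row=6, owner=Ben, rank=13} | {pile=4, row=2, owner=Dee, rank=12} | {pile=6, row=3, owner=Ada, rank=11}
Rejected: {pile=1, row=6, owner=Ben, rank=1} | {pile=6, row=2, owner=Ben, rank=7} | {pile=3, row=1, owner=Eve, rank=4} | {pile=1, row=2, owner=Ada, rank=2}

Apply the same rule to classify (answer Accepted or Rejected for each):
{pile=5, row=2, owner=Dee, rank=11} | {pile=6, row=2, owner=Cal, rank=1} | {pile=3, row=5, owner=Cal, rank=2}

Accepted, Rejected, Rejected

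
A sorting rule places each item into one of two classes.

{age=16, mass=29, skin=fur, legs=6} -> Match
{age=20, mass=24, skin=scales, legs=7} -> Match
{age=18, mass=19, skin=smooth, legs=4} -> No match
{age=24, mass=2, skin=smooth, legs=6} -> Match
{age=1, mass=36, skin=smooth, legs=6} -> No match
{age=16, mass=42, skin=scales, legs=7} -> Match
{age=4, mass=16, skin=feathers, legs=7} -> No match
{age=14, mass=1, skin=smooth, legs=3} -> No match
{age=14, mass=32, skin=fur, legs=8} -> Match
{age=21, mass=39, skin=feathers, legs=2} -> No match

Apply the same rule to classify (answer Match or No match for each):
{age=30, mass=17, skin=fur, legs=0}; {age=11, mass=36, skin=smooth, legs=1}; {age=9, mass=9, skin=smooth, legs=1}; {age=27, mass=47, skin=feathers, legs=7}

No match, No match, No match, Match

The pattern is that an item is 'Match' exactly when: legs ≥ 6 AND age ≥ 14.
No match: {age=30, mass=17, skin=fur, legs=0}, since legs = 0, age = 30.
No match: {age=11, mass=36, skin=smooth, legs=1}, since legs = 1, age = 11.
No match: {age=9, mass=9, skin=smooth, legs=1}, since legs = 1, age = 9.
Match: {age=27, mass=47, skin=feathers, legs=7}, since legs = 7, age = 27.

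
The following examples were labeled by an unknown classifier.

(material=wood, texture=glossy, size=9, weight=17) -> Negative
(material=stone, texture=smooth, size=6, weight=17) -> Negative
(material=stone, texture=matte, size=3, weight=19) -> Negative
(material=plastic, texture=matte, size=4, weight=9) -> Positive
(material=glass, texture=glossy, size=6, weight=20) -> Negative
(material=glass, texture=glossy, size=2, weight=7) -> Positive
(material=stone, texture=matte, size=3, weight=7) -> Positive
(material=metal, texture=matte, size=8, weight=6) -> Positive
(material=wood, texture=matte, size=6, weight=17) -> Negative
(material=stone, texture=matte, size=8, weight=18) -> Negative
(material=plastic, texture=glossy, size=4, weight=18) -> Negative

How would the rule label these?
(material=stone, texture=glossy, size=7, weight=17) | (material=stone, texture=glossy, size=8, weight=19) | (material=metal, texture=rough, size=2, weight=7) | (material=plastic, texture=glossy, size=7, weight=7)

Negative, Negative, Positive, Positive

The simplest hypothesis consistent with all the labels is: weight ≤ 9.
(material=stone, texture=glossy, size=7, weight=17) — weight = 17, hence Negative.
(material=stone, texture=glossy, size=8, weight=19) — weight = 19, hence Negative.
(material=metal, texture=rough, size=2, weight=7) — weight = 7, hence Positive.
(material=plastic, texture=glossy, size=7, weight=7) — weight = 7, hence Positive.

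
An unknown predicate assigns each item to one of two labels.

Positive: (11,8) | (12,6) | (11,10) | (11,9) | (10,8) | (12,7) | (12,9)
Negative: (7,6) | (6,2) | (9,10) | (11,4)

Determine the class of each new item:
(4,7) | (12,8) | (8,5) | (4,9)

Negative, Positive, Negative, Negative

The simplest hypothesis consistent with all the labels is: first > second AND sum ≥ 18.
Negative: (4,7), since 4 < 7, 4+7 = 11. Positive: (12,8), since 12 > 8, 12+8 = 20. Negative: (8,5), since 8 > 5, 8+5 = 13. Negative: (4,9), since 4 < 9, 4+9 = 13.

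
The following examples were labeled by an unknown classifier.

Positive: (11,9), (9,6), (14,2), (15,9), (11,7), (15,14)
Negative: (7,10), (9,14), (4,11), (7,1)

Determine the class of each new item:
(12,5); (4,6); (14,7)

The distinguishing property — first > second AND sum ≥ 15 — holds for all the 'Positive' cases and none of the 'Negative' cases.
(12,5): 12 > 5, 12+5 = 17 — passes, so Positive.
(4,6): 4 < 6, 4+6 = 10 — doesn't qualify, so Negative.
(14,7): 14 > 7, 14+7 = 21 — passes, so Positive.

Positive, Negative, Positive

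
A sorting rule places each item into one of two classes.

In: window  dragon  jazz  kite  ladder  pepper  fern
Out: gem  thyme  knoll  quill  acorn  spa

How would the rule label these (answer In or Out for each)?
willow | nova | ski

The distinguishing property — even length — holds for all the 'In' cases and none of the 'Out' cases.
willow: length 6, has this property → In.
nova: length 4, has this property → In.
ski: length 3, doesn't match → Out.

In, In, Out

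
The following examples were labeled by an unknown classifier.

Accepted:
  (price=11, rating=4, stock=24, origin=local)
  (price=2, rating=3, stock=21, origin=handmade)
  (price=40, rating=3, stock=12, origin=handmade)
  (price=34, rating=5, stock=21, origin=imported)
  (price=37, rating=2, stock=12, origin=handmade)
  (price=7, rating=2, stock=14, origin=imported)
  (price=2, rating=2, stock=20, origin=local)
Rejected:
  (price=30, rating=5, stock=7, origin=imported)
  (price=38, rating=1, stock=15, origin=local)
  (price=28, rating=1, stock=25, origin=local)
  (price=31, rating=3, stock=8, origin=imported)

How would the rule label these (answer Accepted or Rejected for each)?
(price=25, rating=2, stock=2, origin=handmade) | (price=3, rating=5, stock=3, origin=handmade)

The common property of the 'Accepted' items is: stock ≥ 12 AND rating ≥ 2. No 'Rejected' item has it.
(price=25, rating=2, stock=2, origin=handmade): Rejected (stock = 2, rating = 2). (price=3, rating=5, stock=3, origin=handmade): Rejected (stock = 3, rating = 5).

Rejected, Rejected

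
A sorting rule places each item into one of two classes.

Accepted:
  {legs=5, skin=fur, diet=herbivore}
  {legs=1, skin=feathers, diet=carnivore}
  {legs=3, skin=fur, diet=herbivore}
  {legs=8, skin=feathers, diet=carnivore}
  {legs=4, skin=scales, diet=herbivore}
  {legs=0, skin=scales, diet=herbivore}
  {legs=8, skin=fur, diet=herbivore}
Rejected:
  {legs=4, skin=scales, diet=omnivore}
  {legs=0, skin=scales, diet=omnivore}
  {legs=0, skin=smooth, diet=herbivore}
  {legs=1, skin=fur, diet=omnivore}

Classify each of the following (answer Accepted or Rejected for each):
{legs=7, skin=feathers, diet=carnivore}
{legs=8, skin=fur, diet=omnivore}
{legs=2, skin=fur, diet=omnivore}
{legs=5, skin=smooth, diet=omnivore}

Accepted, Rejected, Rejected, Rejected

Rule: skin is not smooth AND diet is not omnivore. This holds for each 'Accepted' example and fails for each 'Rejected' one.
{legs=7, skin=feathers, diet=carnivore} — skin is feathers, diet is carnivore, hence Accepted. {legs=8, skin=fur, diet=omnivore} — skin is fur, diet is omnivore, hence Rejected. {legs=2, skin=fur, diet=omnivore} — skin is fur, diet is omnivore, hence Rejected. {legs=5, skin=smooth, diet=omnivore} — skin is smooth, diet is omnivore, hence Rejected.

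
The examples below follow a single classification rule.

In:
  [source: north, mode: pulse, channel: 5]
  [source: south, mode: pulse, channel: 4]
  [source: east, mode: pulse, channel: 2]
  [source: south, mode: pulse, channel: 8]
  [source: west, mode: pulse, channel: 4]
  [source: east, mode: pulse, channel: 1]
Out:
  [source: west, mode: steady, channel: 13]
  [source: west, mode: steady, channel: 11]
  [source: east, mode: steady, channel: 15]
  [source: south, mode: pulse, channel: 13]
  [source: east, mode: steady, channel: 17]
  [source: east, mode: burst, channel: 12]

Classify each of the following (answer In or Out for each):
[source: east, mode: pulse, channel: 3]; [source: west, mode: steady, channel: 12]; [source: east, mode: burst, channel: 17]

In, Out, Out

The common property of the 'In' items is: channel ≤ 8. No 'Out' item has it.
[source: east, mode: pulse, channel: 3] → channel = 3 → In. [source: west, mode: steady, channel: 12] → channel = 12 → Out. [source: east, mode: burst, channel: 17] → channel = 17 → Out.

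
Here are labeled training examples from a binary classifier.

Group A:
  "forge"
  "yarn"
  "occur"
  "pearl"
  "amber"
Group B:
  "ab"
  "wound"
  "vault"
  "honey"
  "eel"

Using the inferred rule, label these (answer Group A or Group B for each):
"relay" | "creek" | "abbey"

Every 'Group A' example satisfies: contains 'r'. None of the 'Group B' examples do.
Group A: "relay", since has 'r'. Group A: "creek", since has 'r'. Group B: "abbey", since no 'r'.

Group A, Group A, Group B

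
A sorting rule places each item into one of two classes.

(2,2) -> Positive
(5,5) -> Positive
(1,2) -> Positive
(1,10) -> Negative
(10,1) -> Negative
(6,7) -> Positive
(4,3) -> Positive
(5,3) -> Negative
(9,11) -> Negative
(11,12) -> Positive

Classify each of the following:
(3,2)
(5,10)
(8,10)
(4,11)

Positive, Negative, Negative, Negative

Every 'Positive' example satisfies: |first − second| ≤ 1. None of the 'Negative' examples do.
(3,2): |3−2| = 1, checks out → Positive.
(5,10): |5−10| = 5, doesn't qualify → Negative.
(8,10): |8−10| = 2, doesn't qualify → Negative.
(4,11): |4−11| = 7, doesn't qualify → Negative.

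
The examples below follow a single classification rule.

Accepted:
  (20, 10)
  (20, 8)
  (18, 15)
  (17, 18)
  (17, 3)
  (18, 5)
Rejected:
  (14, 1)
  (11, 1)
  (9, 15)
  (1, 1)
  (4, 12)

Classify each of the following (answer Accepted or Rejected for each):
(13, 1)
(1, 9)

Rejected, Rejected

The simplest hypothesis consistent with all the labels is: first ≥ 15.
(13, 1) — first 13, hence Rejected. (1, 9) — first 1, hence Rejected.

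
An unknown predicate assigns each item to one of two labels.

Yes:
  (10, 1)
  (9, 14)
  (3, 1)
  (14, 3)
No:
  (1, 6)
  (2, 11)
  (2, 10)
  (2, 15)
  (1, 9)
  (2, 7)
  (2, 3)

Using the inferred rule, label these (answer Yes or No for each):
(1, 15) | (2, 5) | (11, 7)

No, No, Yes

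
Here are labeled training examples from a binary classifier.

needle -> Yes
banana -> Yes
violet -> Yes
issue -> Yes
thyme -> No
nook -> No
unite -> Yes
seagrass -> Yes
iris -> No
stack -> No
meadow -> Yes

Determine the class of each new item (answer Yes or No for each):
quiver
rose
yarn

The distinguishing property — has ≥ 3 vowels — holds for all the 'Yes' cases and none of the 'No' cases.
quiver: Yes (3 vowels).
rose: No (2 vowels).
yarn: No (1 vowel).

Yes, No, No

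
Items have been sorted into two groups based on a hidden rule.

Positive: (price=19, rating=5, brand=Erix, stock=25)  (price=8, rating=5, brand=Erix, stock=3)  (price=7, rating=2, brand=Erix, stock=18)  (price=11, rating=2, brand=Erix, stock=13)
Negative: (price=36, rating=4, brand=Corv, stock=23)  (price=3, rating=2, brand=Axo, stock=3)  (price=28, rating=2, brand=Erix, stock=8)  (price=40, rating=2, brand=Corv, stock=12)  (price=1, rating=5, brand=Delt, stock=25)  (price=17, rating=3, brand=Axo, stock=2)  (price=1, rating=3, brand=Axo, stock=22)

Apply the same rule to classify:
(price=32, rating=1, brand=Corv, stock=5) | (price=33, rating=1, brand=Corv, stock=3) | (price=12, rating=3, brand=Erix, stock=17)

The rule appears to be: brand is Erix AND price ≤ 19.
(price=32, rating=1, brand=Corv, stock=5): brand is Corv, price = 32 — doesn't match, so Negative.
(price=33, rating=1, brand=Corv, stock=3): brand is Corv, price = 33 — doesn't match, so Negative.
(price=12, rating=3, brand=Erix, stock=17): brand is Erix, price = 12 — meets the rule, so Positive.

Negative, Negative, Positive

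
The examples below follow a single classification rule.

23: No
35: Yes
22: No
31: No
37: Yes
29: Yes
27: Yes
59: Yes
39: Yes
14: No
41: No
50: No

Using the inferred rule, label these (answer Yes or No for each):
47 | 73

Yes, Yes

Rule: digit sum ≥ 6. This holds for each 'Yes' example and fails for each 'No' one.
47: Yes (digit sum 4+7 = 11). 73: Yes (digit sum 7+3 = 10).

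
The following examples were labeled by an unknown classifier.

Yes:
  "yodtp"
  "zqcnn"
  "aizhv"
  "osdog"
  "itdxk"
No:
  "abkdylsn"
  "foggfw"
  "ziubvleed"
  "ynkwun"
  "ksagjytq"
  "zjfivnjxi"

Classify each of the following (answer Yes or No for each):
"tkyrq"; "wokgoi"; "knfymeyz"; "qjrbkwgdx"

Yes, No, No, No

All 'Yes' examples share one property — length 5 — and every 'No' example lacks it.
Yes: "tkyrq", since length 5.
No: "wokgoi", since length 6.
No: "knfymeyz", since length 8.
No: "qjrbkwgdx", since length 9.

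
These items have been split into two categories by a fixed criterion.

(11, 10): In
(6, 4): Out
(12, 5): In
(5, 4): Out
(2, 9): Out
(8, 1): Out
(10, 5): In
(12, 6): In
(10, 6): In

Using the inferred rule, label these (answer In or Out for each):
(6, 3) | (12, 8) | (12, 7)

Out, In, In

All 'In' examples share one property — sum ≥ 15 — and every 'Out' example lacks it.
(6, 3) — 6+3 = 9, hence Out.
(12, 8) — 12+8 = 20, hence In.
(12, 7) — 12+7 = 19, hence In.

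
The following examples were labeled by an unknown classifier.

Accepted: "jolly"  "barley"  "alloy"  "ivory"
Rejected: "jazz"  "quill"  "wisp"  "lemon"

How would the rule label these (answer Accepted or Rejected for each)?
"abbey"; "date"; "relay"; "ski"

The pattern is that an item is 'Accepted' exactly when: contains 'y'.

Accepted, Rejected, Accepted, Rejected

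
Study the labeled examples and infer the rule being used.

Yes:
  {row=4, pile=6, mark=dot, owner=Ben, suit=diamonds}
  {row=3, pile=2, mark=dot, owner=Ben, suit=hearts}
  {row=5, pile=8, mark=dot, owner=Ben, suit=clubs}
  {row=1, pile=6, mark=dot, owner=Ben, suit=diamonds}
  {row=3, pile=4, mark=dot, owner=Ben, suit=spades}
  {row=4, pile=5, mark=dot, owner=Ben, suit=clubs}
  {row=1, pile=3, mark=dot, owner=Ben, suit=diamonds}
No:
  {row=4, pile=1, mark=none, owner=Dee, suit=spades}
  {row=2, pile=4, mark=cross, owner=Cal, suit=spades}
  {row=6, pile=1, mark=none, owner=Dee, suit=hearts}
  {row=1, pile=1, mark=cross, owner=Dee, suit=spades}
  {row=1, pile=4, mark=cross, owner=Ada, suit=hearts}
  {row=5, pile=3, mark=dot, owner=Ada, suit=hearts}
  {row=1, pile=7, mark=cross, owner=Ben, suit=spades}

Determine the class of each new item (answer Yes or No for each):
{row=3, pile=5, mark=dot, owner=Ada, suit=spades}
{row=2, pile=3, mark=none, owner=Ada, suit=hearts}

No, No

Rule: owner is Ben AND mark is dot. This holds for each 'Yes' example and fails for each 'No' one.
{row=3, pile=5, mark=dot, owner=Ada, suit=spades}: No (owner is Ada, mark is dot). {row=2, pile=3, mark=none, owner=Ada, suit=hearts}: No (owner is Ada, mark is none).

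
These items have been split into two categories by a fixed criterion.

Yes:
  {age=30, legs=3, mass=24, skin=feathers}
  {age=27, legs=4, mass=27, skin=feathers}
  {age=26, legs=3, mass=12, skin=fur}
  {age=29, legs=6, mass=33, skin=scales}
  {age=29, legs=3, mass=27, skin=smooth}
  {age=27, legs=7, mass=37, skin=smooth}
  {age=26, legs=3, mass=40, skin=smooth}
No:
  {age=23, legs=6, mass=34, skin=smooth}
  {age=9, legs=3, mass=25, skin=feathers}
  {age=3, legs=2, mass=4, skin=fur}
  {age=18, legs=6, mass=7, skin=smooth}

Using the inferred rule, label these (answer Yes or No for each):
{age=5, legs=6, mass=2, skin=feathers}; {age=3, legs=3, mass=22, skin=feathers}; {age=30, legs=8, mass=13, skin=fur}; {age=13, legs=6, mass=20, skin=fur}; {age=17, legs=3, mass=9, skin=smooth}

A rule that fits every label: age ≥ 26 — true of each 'Yes' example, false of each 'No' one.

No, No, Yes, No, No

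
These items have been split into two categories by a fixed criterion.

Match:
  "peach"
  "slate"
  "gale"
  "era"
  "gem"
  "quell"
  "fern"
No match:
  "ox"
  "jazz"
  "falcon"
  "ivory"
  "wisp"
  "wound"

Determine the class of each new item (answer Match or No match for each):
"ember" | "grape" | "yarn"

The simplest hypothesis consistent with all the labels is: contains 'e'.
"ember" — has 'e', hence Match. "grape" — has 'e', hence Match. "yarn" — no 'e', hence No match.

Match, Match, No match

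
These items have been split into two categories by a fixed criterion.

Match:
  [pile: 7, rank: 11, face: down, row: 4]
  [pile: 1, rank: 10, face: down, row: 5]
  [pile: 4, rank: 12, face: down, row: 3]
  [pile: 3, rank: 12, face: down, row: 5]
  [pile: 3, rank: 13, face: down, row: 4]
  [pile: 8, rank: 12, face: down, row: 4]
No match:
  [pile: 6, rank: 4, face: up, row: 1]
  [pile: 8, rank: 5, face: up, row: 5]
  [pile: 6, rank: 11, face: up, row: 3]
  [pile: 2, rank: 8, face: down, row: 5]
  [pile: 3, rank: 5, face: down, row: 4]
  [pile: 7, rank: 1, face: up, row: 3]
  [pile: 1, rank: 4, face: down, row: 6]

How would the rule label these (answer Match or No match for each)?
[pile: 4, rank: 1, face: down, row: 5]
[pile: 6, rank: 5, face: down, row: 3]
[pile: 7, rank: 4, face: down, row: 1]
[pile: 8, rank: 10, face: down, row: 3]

A rule that fits every label: face is down AND rank ≥ 10 — true of each 'Match' example, false of each 'No match' one.
[pile: 4, rank: 1, face: down, row: 5]: No match (face is down, rank = 1).
[pile: 6, rank: 5, face: down, row: 3]: No match (face is down, rank = 5).
[pile: 7, rank: 4, face: down, row: 1]: No match (face is down, rank = 4).
[pile: 8, rank: 10, face: down, row: 3]: Match (face is down, rank = 10).

No match, No match, No match, Match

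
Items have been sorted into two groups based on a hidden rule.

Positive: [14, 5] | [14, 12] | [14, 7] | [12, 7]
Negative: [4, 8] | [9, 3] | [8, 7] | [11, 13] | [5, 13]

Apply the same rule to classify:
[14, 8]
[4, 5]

Positive, Negative

Rule: first ≥ 12. This holds for each 'Positive' example and fails for each 'Negative' one.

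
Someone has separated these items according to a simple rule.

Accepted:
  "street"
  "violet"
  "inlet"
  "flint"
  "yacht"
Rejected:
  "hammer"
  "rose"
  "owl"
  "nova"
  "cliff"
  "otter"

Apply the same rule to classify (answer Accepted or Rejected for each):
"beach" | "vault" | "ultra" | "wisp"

Rejected, Accepted, Rejected, Rejected

The rule appears to be: ends with 't'.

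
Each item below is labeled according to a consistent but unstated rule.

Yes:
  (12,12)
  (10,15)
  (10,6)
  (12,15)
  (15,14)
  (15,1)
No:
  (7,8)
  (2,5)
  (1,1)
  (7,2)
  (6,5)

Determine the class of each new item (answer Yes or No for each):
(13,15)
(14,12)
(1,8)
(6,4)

Yes, Yes, No, No

The distinguishing property — sum ≥ 16 — holds for all the 'Yes' cases and none of the 'No' cases.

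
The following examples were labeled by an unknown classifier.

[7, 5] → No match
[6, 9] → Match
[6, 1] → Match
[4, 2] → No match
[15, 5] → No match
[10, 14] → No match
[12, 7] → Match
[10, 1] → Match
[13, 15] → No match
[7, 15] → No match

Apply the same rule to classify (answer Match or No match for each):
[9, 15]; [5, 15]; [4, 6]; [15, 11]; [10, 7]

No match, No match, No match, No match, Match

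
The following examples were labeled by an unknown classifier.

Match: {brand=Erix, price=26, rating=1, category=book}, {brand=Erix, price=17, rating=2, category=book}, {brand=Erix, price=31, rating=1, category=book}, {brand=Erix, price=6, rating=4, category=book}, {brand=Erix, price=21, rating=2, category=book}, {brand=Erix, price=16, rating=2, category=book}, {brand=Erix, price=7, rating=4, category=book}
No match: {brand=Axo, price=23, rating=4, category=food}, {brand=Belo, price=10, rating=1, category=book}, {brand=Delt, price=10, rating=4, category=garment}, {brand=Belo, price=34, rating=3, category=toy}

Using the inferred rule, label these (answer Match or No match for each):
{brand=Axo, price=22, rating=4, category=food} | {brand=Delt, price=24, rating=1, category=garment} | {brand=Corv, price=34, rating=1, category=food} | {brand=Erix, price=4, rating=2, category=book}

No match, No match, No match, Match

The common property of the 'Match' items is: brand is Erix. No 'No match' item has it.
{brand=Axo, price=22, rating=4, category=food}: brand is Axo, does not satisfy this → No match. {brand=Delt, price=24, rating=1, category=garment}: brand is Delt, does not satisfy this → No match. {brand=Corv, price=34, rating=1, category=food}: brand is Corv, does not satisfy this → No match. {brand=Erix, price=4, rating=2, category=book}: brand is Erix, has this property → Match.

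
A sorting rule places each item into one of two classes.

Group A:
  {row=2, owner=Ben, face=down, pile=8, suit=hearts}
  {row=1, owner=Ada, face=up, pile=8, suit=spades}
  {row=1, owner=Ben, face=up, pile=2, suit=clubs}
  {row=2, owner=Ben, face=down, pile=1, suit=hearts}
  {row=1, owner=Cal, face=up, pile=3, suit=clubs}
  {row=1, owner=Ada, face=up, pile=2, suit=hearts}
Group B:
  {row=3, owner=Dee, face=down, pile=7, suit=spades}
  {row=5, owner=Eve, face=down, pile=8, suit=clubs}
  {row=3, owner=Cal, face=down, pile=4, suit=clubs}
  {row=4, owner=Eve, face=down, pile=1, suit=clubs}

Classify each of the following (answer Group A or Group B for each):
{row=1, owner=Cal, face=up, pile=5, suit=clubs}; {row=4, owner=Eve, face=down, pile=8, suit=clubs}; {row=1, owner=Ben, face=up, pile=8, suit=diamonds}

The distinguishing property — row ≤ 2 — holds for all the 'Group A' cases and none of the 'Group B' cases.
{row=1, owner=Cal, face=up, pile=5, suit=clubs}: row = 1 — fits, so Group A.
{row=4, owner=Eve, face=down, pile=8, suit=clubs}: row = 4 — lacks this property, so Group B.
{row=1, owner=Ben, face=up, pile=8, suit=diamonds}: row = 1 — fits, so Group A.

Group A, Group B, Group A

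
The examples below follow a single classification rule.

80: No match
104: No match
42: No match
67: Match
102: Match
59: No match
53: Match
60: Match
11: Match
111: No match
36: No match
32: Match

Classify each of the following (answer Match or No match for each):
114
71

Every 'Match' example satisfies: ≡ 4 (mod 7). None of the 'No match' examples do.

No match, No match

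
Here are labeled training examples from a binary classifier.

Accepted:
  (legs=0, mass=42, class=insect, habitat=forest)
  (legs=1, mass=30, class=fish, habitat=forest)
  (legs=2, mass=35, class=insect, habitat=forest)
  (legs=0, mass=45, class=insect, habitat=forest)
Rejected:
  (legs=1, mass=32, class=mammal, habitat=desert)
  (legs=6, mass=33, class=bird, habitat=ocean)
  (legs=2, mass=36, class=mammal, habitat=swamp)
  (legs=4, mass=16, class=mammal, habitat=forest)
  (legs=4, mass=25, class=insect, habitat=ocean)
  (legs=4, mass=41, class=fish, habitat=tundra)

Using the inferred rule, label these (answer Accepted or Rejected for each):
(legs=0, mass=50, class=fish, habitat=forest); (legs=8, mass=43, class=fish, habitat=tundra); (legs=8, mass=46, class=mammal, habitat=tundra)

Accepted, Rejected, Rejected

One predicate separates the groups cleanly: habitat is forest AND legs ≤ 2.
(legs=0, mass=50, class=fish, habitat=forest) — habitat is forest, legs = 0, hence Accepted.
(legs=8, mass=43, class=fish, habitat=tundra) — habitat is tundra, legs = 8, hence Rejected.
(legs=8, mass=46, class=mammal, habitat=tundra) — habitat is tundra, legs = 8, hence Rejected.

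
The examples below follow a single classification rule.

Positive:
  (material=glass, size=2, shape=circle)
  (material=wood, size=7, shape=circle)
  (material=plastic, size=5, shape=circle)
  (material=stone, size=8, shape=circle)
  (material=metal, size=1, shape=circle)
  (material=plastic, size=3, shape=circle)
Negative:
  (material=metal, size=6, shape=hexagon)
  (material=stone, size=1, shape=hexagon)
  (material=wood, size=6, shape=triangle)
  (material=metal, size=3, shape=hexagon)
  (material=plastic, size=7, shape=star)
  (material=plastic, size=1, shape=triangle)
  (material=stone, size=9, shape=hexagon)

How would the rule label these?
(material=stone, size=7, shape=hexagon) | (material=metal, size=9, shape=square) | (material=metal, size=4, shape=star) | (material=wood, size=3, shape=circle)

Negative, Negative, Negative, Positive

The rule appears to be: shape is circle.
Negative: (material=stone, size=7, shape=hexagon), since shape is hexagon.
Negative: (material=metal, size=9, shape=square), since shape is square.
Negative: (material=metal, size=4, shape=star), since shape is star.
Positive: (material=wood, size=3, shape=circle), since shape is circle.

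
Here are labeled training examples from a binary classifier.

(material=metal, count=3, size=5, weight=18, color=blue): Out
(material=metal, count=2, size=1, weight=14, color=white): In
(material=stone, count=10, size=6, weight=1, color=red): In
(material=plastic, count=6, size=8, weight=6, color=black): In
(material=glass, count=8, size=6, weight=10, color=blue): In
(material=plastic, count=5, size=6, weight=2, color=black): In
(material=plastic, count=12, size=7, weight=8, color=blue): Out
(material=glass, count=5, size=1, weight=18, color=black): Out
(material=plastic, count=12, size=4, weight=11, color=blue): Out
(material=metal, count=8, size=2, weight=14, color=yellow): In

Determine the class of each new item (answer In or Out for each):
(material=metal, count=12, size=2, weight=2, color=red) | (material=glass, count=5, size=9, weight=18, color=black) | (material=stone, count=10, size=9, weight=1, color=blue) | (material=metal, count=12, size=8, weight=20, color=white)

Out, Out, In, Out

The common property of the 'In' items is: count ≤ 10 AND weight ≤ 14. No 'Out' item has it.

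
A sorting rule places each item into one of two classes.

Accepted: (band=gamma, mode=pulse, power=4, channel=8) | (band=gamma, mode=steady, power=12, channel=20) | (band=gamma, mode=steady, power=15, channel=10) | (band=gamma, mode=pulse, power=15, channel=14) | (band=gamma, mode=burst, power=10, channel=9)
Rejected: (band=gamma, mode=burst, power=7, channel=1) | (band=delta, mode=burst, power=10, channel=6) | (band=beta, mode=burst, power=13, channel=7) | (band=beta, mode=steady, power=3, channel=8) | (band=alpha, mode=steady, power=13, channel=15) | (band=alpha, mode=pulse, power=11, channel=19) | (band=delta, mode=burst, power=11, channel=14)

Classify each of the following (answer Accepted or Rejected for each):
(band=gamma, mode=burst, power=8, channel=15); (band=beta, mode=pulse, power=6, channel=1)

'Accepted' ⟺ band is gamma AND channel ≥ 6.
Accepted: (band=gamma, mode=burst, power=8, channel=15), since band is gamma, channel = 15. Rejected: (band=beta, mode=pulse, power=6, channel=1), since band is beta, channel = 1.

Accepted, Rejected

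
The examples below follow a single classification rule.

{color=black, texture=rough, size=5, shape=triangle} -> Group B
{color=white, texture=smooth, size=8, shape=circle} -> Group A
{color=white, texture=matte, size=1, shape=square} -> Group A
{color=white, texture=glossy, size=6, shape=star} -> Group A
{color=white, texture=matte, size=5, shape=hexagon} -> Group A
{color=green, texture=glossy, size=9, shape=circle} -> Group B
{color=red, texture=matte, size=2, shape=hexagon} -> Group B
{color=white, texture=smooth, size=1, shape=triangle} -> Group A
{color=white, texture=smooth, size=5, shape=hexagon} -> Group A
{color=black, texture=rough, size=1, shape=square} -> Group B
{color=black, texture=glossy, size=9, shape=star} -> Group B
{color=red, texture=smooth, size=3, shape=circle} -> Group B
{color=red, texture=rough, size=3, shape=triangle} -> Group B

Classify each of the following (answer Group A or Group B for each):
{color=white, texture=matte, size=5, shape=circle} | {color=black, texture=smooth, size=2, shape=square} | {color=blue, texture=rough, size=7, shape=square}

Group A, Group B, Group B

All 'Group A' examples share one property — color is white — and every 'Group B' example lacks it.
{color=white, texture=matte, size=5, shape=circle} — color is white, hence Group A. {color=black, texture=smooth, size=2, shape=square} — color is black, hence Group B. {color=blue, texture=rough, size=7, shape=square} — color is blue, hence Group B.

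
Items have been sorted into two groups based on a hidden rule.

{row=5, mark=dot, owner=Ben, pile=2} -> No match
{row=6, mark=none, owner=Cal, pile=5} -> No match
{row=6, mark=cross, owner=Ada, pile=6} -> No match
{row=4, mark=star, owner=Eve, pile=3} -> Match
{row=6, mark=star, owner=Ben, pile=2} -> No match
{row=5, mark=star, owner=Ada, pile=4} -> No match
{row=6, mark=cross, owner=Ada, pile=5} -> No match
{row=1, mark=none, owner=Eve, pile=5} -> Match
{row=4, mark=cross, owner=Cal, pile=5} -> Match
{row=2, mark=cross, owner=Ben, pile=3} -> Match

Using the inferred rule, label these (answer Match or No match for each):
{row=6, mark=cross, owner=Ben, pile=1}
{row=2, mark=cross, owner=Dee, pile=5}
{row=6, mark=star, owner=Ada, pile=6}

Every 'Match' example satisfies: row ≤ 4. None of the 'No match' examples do.

No match, Match, No match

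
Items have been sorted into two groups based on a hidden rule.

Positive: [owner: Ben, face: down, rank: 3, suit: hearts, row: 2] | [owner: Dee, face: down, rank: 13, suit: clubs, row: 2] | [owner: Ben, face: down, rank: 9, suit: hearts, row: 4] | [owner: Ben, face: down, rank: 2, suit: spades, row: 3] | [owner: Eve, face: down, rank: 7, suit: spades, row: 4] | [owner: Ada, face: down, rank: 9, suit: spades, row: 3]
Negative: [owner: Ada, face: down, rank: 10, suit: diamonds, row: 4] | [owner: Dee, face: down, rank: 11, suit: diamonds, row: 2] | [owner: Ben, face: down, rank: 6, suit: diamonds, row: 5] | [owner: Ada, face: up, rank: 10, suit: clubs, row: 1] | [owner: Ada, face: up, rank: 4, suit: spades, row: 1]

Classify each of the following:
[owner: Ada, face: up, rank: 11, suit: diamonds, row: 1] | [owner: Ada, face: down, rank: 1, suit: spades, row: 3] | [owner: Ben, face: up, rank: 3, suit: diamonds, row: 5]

Negative, Positive, Negative

A rule that fits every label: suit is not diamonds AND face is down — true of each 'Positive' example, false of each 'Negative' one.
[owner: Ada, face: up, rank: 11, suit: diamonds, row: 1]: suit is diamonds, face is up, doesn't qualify → Negative.
[owner: Ada, face: down, rank: 1, suit: spades, row: 3]: suit is spades, face is down, matches → Positive.
[owner: Ben, face: up, rank: 3, suit: diamonds, row: 5]: suit is diamonds, face is up, doesn't qualify → Negative.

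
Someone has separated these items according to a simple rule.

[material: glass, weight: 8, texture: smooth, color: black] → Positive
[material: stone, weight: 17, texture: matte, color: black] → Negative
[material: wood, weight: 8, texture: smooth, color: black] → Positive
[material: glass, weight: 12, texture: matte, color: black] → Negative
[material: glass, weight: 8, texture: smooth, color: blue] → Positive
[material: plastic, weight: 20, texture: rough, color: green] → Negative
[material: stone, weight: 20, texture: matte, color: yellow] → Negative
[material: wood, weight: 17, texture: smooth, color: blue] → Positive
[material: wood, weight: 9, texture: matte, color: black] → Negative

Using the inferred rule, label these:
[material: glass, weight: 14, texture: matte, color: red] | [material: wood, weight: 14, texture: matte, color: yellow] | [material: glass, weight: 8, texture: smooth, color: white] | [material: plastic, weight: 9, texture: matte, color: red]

Negative, Negative, Positive, Negative

The distinguishing property — texture is smooth — holds for all the 'Positive' cases and none of the 'Negative' cases.
[material: glass, weight: 14, texture: matte, color: red]: Negative (texture is matte). [material: wood, weight: 14, texture: matte, color: yellow]: Negative (texture is matte). [material: glass, weight: 8, texture: smooth, color: white]: Positive (texture is smooth). [material: plastic, weight: 9, texture: matte, color: red]: Negative (texture is matte).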